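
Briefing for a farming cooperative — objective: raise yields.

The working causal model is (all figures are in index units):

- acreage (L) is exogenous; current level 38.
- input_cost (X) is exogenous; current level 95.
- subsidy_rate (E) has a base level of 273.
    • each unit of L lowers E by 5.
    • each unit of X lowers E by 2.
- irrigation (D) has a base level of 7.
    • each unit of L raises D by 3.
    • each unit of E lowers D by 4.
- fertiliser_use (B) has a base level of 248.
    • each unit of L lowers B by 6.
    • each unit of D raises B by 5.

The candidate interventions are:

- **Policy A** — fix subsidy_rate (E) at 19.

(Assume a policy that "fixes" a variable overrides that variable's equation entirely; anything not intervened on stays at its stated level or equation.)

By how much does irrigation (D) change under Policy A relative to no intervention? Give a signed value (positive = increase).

-504

Baseline:
  L = 38
  X = 95
  E = 273 − 5·38 − 2·95 = -107
  D = 7 + 3·38 − 4·(-107) = 549
Policy A (E := 19):
  L = 38
  X = 95
  E = 19
  D = 7 + 3·38 − 4·19 = 45
Change in D: 45 − 549 = -504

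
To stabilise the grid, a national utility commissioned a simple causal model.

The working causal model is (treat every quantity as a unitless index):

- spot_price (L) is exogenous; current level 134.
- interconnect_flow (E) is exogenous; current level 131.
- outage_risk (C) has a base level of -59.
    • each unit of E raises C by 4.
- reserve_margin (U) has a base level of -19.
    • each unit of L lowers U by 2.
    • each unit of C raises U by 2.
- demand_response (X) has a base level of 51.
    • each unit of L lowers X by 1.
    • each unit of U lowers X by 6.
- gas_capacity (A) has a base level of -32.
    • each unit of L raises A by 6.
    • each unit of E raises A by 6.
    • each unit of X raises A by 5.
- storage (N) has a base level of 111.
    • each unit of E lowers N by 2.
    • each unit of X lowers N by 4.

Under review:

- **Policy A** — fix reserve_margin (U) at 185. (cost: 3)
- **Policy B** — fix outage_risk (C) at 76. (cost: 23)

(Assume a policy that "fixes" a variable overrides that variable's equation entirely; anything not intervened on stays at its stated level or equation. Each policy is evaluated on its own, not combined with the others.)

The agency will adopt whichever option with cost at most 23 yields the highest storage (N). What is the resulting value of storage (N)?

4621

Policy A (U := 185):
  L = 134
  E = 131
  C = -59 + 4·131 = 465
  U = 185
  X = 51 − 134 − 6·185 = -1193
  N = 111 − 2·131 − 4·(-1193) = 4621
Policy B (C := 76):
  L = 134
  E = 131
  C = 76
  U = -19 − 2·134 + 2·76 = -135
  X = 51 − 134 − 6·(-135) = 727
  N = 111 − 2·131 − 4·727 = -3059
Comparing — Policy A: N=4621, Policy B: N=-3059. Highest is 4621 (Policy A).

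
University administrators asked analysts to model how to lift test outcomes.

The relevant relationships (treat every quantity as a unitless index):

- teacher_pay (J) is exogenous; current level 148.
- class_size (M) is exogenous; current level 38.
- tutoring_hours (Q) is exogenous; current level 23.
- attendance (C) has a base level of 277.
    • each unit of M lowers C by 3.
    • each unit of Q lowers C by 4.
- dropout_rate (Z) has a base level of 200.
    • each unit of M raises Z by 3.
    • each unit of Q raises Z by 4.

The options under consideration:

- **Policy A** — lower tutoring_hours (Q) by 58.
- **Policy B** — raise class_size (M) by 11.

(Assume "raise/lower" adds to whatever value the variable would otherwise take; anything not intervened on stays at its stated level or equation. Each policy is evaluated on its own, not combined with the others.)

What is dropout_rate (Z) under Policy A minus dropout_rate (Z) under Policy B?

Policy A (Q − 58):
  M = 38
  Q = 23 − 58 = -35
  Z = 200 + 3·38 + 4·(-35) = 174
Policy B (M + 11):
  M = 38 + 11 = 49
  Q = 23
  Z = 200 + 3·49 + 4·23 = 439
Z: 174 − 439 = -265

-265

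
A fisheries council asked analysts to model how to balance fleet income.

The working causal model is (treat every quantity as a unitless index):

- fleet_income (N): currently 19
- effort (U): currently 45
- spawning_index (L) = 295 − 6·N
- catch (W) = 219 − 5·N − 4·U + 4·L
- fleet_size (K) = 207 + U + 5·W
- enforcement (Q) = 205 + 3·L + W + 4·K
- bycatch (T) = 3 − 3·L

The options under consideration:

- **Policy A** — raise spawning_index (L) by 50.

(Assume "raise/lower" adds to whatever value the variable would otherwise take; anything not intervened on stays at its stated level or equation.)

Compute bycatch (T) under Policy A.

-690

Policy A (L + 50):
  N = 19
  L = 295 − 6·19 (+50 from intervention) = 231
  T = 3 − 3·231 = -690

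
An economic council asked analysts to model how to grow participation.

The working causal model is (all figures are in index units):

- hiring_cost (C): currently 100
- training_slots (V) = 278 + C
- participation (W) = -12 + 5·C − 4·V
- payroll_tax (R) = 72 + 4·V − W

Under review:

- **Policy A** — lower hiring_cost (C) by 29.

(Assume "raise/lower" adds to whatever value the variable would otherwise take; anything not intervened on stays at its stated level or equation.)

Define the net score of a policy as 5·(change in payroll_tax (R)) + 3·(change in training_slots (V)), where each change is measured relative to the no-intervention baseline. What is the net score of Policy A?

Baseline:
  C = 100
  V = 278 + 100 = 378
  W = -12 + 5·100 − 4·378 = -1024
  R = 72 + 4·378 − (-1024) = 2608
Policy A (C − 29):
  C = 100 − 29 = 71
  V = 278 + 71 = 349
  W = -12 + 5·71 − 4·349 = -1053
  R = 72 + 4·349 − (-1053) = 2521
ΔR = 2521 − 2608 = -87; ΔV = 349 − 378 = -29
Score = 5·(-87) + 3·(-29) = -522

-522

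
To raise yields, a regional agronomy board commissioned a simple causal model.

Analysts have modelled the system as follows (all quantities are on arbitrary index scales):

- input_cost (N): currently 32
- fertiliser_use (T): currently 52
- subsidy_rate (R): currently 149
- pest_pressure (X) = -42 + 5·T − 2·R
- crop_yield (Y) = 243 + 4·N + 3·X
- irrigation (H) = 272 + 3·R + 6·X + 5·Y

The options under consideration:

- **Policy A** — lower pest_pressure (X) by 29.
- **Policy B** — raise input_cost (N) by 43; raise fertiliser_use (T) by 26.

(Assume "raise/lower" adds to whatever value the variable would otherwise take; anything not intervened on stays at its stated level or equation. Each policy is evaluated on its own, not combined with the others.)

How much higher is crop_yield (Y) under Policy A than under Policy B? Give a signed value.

-649

Policy A (X − 29):
  N = 32
  T = 52
  R = 149
  X = -42 + 5·52 − 2·149 (−29 from intervention) = -109
  Y = 243 + 4·32 + 3·(-109) = 44
Policy B (N + 43, T + 26):
  N = 32 + 43 = 75
  T = 52 + 26 = 78
  R = 149
  X = -42 + 5·78 − 2·149 = 50
  Y = 243 + 4·75 + 3·50 = 693
Y: 44 − 693 = -649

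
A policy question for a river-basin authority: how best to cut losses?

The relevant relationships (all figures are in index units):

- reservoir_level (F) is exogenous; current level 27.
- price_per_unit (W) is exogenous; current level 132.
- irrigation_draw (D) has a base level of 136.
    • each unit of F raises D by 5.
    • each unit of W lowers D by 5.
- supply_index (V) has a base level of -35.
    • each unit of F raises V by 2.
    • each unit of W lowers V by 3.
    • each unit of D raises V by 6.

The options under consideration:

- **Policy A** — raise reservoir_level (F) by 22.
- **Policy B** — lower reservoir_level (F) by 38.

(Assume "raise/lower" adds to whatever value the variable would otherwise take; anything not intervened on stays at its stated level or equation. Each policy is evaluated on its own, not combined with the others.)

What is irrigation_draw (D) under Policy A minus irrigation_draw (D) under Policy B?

Policy A (F + 22):
  F = 27 + 22 = 49
  W = 132
  D = 136 + 5·49 − 5·132 = -279
Policy B (F − 38):
  F = 27 − 38 = -11
  W = 132
  D = 136 + 5·(-11) − 5·132 = -579
D: -279 − (-579) = 300

300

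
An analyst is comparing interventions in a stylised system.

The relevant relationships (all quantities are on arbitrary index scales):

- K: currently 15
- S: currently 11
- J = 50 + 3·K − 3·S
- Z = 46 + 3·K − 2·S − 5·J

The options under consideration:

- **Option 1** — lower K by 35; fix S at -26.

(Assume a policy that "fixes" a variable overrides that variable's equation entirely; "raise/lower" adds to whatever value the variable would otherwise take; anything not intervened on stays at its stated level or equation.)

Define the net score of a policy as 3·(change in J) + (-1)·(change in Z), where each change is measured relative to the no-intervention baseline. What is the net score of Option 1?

Baseline:
  K = 15
  S = 11
  J = 50 + 3·15 − 3·11 = 62
  Z = 46 + 3·15 − 2·11 − 5·62 = -241
Option 1 (K − 35, S := -26):
  K = 15 − 35 = -20
  S = -26
  J = 50 + 3·(-20) − 3·(-26) = 68
  Z = 46 + 3·(-20) − 2·(-26) − 5·68 = -302
ΔJ = 68 − 62 = 6; ΔZ = -302 − (-241) = -61
Score = 3·6 + (-1)·(-61) = 79

79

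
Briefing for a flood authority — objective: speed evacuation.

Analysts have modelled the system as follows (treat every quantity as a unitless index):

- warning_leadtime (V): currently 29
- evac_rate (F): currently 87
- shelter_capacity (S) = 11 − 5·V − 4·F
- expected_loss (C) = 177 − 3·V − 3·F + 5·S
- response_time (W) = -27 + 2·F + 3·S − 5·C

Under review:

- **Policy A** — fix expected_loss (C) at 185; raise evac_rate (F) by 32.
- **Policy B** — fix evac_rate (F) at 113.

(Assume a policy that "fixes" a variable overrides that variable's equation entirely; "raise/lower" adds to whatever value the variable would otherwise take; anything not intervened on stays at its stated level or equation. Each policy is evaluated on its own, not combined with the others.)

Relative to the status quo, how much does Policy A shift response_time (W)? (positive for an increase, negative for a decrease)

-14150

Baseline:
  V = 29
  F = 87
  S = 11 − 5·29 − 4·87 = -482
  C = 177 − 3·29 − 3·87 + 5·(-482) = -2581
  W = -27 + 2·87 + 3·(-482) − 5·(-2581) = 11606
Policy A (C := 185, F + 32):
  V = 29
  F = 87 + 32 = 119
  S = 11 − 5·29 − 4·119 = -610
  C = 185
  W = -27 + 2·119 + 3·(-610) − 5·185 = -2544
Change in W: -2544 − 11606 = -14150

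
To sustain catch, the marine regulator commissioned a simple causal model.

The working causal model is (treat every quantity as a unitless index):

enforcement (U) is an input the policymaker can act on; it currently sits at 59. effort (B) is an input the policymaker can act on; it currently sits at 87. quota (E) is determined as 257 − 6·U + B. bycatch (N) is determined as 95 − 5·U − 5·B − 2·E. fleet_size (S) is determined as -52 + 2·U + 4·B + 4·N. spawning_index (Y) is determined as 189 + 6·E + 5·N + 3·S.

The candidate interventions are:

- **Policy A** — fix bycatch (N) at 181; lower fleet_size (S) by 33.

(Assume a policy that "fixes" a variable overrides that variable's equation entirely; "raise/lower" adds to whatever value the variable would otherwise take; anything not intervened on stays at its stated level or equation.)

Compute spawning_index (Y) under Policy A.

Policy A (N := 181, S − 33):
  U = 59
  B = 87
  E = 257 − 6·59 + 87 = -10
  N = 181
  S = -52 + 2·59 + 4·87 + 4·181 (−33 from intervention) = 1105
  Y = 189 + 6·(-10) + 5·181 + 3·1105 = 4349

4349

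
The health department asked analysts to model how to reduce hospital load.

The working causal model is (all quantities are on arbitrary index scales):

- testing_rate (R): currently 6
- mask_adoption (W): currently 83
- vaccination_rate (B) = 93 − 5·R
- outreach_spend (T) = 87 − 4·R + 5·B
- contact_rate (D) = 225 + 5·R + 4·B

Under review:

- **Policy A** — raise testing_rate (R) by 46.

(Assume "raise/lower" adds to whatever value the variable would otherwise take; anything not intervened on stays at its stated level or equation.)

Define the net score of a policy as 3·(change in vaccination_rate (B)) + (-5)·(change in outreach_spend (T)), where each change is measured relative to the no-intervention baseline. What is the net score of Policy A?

5980

Baseline:
  R = 6
  B = 93 − 5·6 = 63
  T = 87 − 4·6 + 5·63 = 378
Policy A (R + 46):
  R = 6 + 46 = 52
  B = 93 − 5·52 = -167
  T = 87 − 4·52 + 5·(-167) = -956
ΔB = -167 − 63 = -230; ΔT = -956 − 378 = -1334
Score = 3·(-230) + (-5)·(-1334) = 5980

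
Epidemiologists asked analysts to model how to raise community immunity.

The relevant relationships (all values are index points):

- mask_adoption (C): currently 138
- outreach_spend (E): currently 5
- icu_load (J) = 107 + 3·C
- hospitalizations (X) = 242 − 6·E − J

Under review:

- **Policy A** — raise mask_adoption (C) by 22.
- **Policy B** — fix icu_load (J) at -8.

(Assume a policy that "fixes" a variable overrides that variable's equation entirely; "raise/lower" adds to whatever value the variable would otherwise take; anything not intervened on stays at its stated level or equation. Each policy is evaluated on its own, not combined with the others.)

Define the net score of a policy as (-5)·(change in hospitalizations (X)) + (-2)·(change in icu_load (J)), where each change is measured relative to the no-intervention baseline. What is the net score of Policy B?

Baseline:
  C = 138
  E = 5
  J = 107 + 3·138 = 521
  X = 242 − 6·5 − 521 = -309
Policy B (J := -8):
  C = 138
  E = 5
  J = -8
  X = 242 − 6·5 − (-8) = 220
ΔX = 220 − (-309) = 529; ΔJ = -8 − 521 = -529
Score = (-5)·529 + (-2)·(-529) = -1587

-1587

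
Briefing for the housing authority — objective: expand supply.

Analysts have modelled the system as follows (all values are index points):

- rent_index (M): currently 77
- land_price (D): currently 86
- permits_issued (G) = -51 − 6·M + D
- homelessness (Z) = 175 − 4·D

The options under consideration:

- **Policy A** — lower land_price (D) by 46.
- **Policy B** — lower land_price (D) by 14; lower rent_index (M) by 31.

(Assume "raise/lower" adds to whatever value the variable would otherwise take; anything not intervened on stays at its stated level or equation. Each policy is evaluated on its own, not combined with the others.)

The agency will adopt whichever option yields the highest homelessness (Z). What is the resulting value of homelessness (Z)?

Policy A (D − 46):
  D = 86 − 46 = 40
  Z = 175 − 4·40 = 15
Policy B (D − 14, M − 31):
  D = 86 − 14 = 72
  Z = 175 − 4·72 = -113
Comparing — Policy A: Z=15, Policy B: Z=-113. Highest is 15 (Policy A).

15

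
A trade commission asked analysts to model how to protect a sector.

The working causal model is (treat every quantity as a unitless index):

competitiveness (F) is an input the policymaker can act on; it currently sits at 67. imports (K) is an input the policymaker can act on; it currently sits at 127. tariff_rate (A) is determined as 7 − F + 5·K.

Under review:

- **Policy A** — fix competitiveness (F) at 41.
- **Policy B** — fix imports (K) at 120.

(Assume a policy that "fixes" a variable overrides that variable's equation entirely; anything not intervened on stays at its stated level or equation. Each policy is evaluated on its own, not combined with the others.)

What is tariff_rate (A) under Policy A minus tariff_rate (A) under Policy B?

61

Policy A (F := 41):
  F = 41
  K = 127
  A = 7 − 41 + 5·127 = 601
Policy B (K := 120):
  F = 67
  K = 120
  A = 7 − 67 + 5·120 = 540
A: 601 − 540 = 61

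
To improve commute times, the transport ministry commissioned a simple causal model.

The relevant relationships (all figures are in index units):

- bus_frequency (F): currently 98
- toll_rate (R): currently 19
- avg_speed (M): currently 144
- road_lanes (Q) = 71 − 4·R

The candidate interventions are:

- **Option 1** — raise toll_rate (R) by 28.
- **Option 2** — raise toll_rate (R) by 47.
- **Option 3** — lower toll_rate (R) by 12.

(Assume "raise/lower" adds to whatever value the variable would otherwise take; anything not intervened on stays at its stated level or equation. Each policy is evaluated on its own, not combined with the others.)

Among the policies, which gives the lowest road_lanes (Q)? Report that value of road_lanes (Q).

-193

Option 1 (R + 28):
  R = 19 + 28 = 47
  Q = 71 − 4·47 = -117
Option 2 (R + 47):
  R = 19 + 47 = 66
  Q = 71 − 4·66 = -193
Option 3 (R − 12):
  R = 19 − 12 = 7
  Q = 71 − 4·7 = 43
Comparing — Option 1: Q=-117, Option 2: Q=-193, Option 3: Q=43. Lowest is -193 (Option 2).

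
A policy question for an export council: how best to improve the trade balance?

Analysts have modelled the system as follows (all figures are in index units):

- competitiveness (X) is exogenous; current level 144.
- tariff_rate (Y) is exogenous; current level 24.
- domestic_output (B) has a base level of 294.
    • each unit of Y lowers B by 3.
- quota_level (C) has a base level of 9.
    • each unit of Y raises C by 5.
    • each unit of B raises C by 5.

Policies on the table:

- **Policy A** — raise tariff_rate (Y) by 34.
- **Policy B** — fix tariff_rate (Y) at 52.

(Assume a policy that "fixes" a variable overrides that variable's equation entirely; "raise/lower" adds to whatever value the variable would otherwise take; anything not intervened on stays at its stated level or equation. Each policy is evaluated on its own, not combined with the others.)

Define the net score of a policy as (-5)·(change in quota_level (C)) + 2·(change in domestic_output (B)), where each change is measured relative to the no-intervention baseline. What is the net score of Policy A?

Baseline:
  Y = 24
  B = 294 − 3·24 = 222
  C = 9 + 5·24 + 5·222 = 1239
Policy A (Y + 34):
  Y = 24 + 34 = 58
  B = 294 − 3·58 = 120
  C = 9 + 5·58 + 5·120 = 899
ΔC = 899 − 1239 = -340; ΔB = 120 − 222 = -102
Score = (-5)·(-340) + 2·(-102) = 1496

1496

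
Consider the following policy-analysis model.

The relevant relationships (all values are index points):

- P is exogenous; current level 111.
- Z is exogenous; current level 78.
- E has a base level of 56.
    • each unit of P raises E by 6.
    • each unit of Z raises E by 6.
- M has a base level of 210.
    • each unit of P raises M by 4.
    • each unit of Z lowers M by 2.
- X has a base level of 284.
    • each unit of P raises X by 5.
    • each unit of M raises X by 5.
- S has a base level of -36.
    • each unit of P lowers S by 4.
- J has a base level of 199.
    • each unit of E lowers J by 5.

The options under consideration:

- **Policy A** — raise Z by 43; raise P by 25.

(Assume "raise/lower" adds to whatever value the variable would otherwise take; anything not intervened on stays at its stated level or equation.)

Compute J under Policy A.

Policy A (Z + 43, P + 25):
  P = 111 + 25 = 136
  Z = 78 + 43 = 121
  E = 56 + 6·136 + 6·121 = 1598
  J = 199 − 5·1598 = -7791

-7791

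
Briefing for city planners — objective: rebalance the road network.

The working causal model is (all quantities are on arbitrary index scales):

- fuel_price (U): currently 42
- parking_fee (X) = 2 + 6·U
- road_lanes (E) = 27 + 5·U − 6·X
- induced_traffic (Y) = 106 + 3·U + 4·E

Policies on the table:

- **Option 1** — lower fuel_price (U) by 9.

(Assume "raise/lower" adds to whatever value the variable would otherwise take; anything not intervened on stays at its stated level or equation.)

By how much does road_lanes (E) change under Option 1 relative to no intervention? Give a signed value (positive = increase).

Baseline:
  U = 42
  X = 2 + 6·42 = 254
  E = 27 + 5·42 − 6·254 = -1287
Option 1 (U − 9):
  U = 42 − 9 = 33
  X = 2 + 6·33 = 200
  E = 27 + 5·33 − 6·200 = -1008
Change in E: -1008 − (-1287) = 279

279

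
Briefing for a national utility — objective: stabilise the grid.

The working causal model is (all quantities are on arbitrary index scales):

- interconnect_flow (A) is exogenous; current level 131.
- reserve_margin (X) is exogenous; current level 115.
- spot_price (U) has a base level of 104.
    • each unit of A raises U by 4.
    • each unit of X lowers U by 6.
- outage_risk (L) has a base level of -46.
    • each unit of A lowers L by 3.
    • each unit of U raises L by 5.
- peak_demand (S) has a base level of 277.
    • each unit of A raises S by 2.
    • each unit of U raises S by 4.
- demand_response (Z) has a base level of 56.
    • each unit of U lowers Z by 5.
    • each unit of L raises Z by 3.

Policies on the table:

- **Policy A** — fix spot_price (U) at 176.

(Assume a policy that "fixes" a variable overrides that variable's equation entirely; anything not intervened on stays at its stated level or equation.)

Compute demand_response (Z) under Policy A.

Policy A (U := 176):
  A = 131
  X = 115
  U = 176
  L = -46 − 3·131 + 5·176 = 441
  Z = 56 − 5·176 + 3·441 = 499

499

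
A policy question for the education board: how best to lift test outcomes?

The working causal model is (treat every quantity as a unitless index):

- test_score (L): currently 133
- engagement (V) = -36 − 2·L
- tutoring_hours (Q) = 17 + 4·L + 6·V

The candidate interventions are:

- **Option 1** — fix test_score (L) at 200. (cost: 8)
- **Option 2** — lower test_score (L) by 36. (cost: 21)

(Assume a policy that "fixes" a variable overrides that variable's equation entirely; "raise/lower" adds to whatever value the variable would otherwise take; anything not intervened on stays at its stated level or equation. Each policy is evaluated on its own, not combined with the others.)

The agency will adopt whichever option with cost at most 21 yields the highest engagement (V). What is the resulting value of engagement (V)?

Option 1 (L := 200):
  L = 200
  V = -36 − 2·200 = -436
Option 2 (L − 36):
  L = 133 − 36 = 97
  V = -36 − 2·97 = -230
Comparing — Option 1: V=-436, Option 2: V=-230. Highest is -230 (Option 2).

-230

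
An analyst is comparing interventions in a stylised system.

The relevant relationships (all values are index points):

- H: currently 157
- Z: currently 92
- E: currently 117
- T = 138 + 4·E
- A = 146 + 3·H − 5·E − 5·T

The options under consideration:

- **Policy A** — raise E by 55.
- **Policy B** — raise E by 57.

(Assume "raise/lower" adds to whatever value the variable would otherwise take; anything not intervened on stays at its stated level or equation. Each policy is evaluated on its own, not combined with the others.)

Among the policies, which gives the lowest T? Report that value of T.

Policy A (E + 55):
  E = 117 + 55 = 172
  T = 138 + 4·172 = 826
Policy B (E + 57):
  E = 117 + 57 = 174
  T = 138 + 4·174 = 834
Comparing — Policy A: T=826, Policy B: T=834. Lowest is 826 (Policy A).

826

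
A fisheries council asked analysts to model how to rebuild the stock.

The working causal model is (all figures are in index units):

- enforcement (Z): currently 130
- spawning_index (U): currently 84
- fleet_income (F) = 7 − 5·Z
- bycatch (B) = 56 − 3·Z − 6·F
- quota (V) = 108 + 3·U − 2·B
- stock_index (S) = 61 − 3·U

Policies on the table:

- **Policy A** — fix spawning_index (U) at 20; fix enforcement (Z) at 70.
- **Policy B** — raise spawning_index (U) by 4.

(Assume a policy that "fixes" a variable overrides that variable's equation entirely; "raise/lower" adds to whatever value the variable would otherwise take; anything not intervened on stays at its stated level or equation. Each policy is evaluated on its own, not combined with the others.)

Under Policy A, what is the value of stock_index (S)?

Policy A (U := 20, Z := 70):
  U = 20
  S = 61 − 3·20 = 1

1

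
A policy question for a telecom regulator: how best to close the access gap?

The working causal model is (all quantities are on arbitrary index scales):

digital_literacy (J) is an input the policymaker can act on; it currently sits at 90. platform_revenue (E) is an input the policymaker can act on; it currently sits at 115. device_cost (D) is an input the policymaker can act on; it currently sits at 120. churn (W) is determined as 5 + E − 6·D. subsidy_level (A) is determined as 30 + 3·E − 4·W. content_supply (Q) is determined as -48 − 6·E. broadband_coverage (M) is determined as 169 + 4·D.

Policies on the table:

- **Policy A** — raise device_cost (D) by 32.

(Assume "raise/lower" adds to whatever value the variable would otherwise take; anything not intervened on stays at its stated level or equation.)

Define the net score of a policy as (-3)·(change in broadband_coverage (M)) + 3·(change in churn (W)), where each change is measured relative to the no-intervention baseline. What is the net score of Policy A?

-960

Baseline:
  E = 115
  D = 120
  W = 5 + 115 − 6·120 = -600
  M = 169 + 4·120 = 649
Policy A (D + 32):
  E = 115
  D = 120 + 32 = 152
  W = 5 + 115 − 6·152 = -792
  M = 169 + 4·152 = 777
ΔM = 777 − 649 = 128; ΔW = -792 − (-600) = -192
Score = (-3)·128 + 3·(-192) = -960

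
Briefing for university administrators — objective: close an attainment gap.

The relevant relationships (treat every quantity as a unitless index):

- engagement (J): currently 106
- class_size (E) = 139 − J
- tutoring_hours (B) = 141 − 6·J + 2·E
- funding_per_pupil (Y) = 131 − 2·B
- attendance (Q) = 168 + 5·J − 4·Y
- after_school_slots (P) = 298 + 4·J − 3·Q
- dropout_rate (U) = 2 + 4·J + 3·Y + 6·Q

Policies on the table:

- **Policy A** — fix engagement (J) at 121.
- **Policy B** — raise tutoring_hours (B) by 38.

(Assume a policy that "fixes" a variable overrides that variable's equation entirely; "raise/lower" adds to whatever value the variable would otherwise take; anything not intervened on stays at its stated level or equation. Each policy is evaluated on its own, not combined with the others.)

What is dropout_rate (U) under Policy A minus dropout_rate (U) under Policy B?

Policy A (J := 121):
  J = 121
  E = 139 − 121 = 18
  B = 141 − 6·121 + 2·18 = -549
  Y = 131 − 2·(-549) = 1229
  Q = 168 + 5·121 − 4·1229 = -4143
  U = 2 + 4·121 + 3·1229 + 6·(-4143) = -20685
Policy B (B + 38):
  J = 106
  E = 139 − 106 = 33
  B = 141 − 6·106 + 2·33 (+38 from intervention) = -391
  Y = 131 − 2·(-391) = 913
  Q = 168 + 5·106 − 4·913 = -2954
  U = 2 + 4·106 + 3·913 + 6·(-2954) = -14559
U: -20685 − (-14559) = -6126

-6126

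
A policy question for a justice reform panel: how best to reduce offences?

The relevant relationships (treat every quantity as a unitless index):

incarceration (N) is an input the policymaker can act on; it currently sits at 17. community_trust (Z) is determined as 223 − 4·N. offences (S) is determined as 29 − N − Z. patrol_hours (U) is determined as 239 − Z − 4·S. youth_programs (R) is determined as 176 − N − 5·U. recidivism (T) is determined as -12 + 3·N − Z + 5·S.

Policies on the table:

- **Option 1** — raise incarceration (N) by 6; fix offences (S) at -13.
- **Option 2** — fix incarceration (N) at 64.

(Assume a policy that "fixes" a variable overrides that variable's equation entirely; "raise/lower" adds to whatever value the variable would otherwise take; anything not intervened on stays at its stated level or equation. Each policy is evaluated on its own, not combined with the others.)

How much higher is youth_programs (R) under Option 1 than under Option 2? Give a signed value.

641

Option 1 (N + 6, S := -13):
  N = 17 + 6 = 23
  Z = 223 − 4·23 = 131
  S = -13
  U = 239 − 131 − 4·(-13) = 160
  R = 176 − 23 − 5·160 = -647
Option 2 (N := 64):
  N = 64
  Z = 223 − 4·64 = -33
  S = 29 − 64 − (-33) = -2
  U = 239 − (-33) − 4·(-2) = 280
  R = 176 − 64 − 5·280 = -1288
R: -647 − (-1288) = 641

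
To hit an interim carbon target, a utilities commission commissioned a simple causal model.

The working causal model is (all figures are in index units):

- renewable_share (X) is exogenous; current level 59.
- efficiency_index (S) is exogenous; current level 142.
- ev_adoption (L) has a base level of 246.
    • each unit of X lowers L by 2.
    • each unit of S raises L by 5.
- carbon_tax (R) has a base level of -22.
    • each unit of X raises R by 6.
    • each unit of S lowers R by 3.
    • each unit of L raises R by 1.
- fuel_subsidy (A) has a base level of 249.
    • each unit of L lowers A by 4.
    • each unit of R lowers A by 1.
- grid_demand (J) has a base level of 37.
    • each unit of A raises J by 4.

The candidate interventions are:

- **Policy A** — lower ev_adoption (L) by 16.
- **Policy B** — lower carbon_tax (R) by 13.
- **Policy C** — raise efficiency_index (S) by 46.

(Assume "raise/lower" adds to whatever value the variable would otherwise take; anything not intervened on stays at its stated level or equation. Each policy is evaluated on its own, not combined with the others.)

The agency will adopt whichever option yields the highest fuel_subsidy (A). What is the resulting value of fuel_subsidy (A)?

-3767

Policy A (L − 16):
  X = 59
  S = 142
  L = 246 − 2·59 + 5·142 (−16 from intervention) = 822
  R = -22 + 6·59 − 3·142 + 822 = 728
  A = 249 − 4·822 − 728 = -3767
Policy B (R − 13):
  X = 59
  S = 142
  L = 246 − 2·59 + 5·142 = 838
  R = -22 + 6·59 − 3·142 + 838 (−13 from intervention) = 731
  A = 249 − 4·838 − 731 = -3834
Policy C (S + 46):
  X = 59
  S = 142 + 46 = 188
  L = 246 − 2·59 + 5·188 = 1068
  R = -22 + 6·59 − 3·188 + 1068 = 836
  A = 249 − 4·1068 − 836 = -4859
Comparing — Policy A: A=-3767, Policy B: A=-3834, Policy C: A=-4859. Highest is -3767 (Policy A).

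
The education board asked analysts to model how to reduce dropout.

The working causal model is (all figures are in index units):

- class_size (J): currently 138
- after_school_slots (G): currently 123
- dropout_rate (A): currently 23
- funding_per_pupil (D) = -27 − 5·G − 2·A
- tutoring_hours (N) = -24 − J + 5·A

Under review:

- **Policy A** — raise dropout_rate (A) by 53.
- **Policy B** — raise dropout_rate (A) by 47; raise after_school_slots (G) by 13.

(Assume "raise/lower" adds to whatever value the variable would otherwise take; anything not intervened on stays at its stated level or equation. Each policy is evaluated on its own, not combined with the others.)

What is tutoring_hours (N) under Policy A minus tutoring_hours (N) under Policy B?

30

Policy A (A + 53):
  J = 138
  A = 23 + 53 = 76
  N = -24 − 138 + 5·76 = 218
Policy B (A + 47, G + 13):
  J = 138
  A = 23 + 47 = 70
  N = -24 − 138 + 5·70 = 188
N: 218 − 188 = 30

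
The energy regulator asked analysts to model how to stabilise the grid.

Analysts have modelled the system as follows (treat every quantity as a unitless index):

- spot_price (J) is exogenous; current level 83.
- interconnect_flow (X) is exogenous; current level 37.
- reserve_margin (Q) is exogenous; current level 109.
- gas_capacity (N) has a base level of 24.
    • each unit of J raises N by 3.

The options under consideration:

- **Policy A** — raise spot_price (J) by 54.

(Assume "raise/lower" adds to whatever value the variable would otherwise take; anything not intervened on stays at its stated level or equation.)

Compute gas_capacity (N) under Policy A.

435

Policy A (J + 54):
  J = 83 + 54 = 137
  N = 24 + 3·137 = 435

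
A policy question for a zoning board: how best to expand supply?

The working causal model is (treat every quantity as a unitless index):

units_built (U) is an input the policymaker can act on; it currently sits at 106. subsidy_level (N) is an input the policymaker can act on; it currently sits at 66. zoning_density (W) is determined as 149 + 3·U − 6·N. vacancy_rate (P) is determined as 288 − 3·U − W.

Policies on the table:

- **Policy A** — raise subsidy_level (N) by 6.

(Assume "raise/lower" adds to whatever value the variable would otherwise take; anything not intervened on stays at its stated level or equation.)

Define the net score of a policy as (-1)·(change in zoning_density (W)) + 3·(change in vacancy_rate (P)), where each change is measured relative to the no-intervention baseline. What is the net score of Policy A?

144

Baseline:
  U = 106
  N = 66
  W = 149 + 3·106 − 6·66 = 71
  P = 288 − 3·106 − 71 = -101
Policy A (N + 6):
  U = 106
  N = 66 + 6 = 72
  W = 149 + 3·106 − 6·72 = 35
  P = 288 − 3·106 − 35 = -65
ΔW = 35 − 71 = -36; ΔP = -65 − (-101) = 36
Score = (-1)·(-36) + 3·36 = 144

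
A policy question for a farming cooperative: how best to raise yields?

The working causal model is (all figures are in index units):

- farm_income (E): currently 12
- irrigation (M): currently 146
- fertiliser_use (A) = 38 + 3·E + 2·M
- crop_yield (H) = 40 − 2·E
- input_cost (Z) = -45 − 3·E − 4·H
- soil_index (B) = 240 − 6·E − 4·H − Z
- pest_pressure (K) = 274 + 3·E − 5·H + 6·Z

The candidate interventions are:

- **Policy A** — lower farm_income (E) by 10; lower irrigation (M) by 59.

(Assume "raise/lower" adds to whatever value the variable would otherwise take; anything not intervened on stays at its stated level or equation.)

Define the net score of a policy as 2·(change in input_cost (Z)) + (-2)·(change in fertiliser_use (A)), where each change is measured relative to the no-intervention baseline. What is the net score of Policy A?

196

Baseline:
  E = 12
  M = 146
  A = 38 + 3·12 + 2·146 = 366
  H = 40 − 2·12 = 16
  Z = -45 − 3·12 − 4·16 = -145
Policy A (E − 10, M − 59):
  E = 12 − 10 = 2
  M = 146 − 59 = 87
  A = 38 + 3·2 + 2·87 = 218
  H = 40 − 2·2 = 36
  Z = -45 − 3·2 − 4·36 = -195
ΔZ = -195 − (-145) = -50; ΔA = 218 − 366 = -148
Score = 2·(-50) + (-2)·(-148) = 196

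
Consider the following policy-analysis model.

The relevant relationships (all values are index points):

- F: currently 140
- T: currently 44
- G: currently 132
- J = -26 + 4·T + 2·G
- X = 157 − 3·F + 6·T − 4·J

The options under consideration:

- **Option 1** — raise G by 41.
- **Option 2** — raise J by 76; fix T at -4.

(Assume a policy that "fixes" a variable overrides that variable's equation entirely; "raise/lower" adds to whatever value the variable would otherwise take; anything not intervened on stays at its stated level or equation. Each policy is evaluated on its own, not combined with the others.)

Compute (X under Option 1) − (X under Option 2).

-504

Option 1 (G + 41):
  F = 140
  T = 44
  G = 132 + 41 = 173
  J = -26 + 4·44 + 2·173 = 496
  X = 157 − 3·140 + 6·44 − 4·496 = -1983
Option 2 (J + 76, T := -4):
  F = 140
  T = -4
  G = 132
  J = -26 + 4·(-4) + 2·132 (+76 from intervention) = 298
  X = 157 − 3·140 + 6·(-4) − 4·298 = -1479
X: -1983 − (-1479) = -504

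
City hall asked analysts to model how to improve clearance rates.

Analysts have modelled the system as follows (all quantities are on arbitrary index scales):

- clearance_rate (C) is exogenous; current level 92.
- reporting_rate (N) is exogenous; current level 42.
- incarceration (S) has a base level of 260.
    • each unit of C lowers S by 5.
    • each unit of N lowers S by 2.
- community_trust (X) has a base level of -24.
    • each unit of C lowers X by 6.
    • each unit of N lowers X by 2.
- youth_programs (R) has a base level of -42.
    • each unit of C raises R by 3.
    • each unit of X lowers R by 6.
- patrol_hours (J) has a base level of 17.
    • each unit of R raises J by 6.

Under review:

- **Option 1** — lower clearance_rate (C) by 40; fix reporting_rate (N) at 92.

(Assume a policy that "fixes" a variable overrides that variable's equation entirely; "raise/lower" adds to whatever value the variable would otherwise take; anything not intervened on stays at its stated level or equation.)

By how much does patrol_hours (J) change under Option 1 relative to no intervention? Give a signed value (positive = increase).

-5760

Baseline:
  C = 92
  N = 42
  X = -24 − 6·92 − 2·42 = -660
  R = -42 + 3·92 − 6·(-660) = 4194
  J = 17 + 6·4194 = 25181
Option 1 (C − 40, N := 92):
  C = 92 − 40 = 52
  N = 92
  X = -24 − 6·52 − 2·92 = -520
  R = -42 + 3·52 − 6·(-520) = 3234
  J = 17 + 6·3234 = 19421
Change in J: 19421 − 25181 = -5760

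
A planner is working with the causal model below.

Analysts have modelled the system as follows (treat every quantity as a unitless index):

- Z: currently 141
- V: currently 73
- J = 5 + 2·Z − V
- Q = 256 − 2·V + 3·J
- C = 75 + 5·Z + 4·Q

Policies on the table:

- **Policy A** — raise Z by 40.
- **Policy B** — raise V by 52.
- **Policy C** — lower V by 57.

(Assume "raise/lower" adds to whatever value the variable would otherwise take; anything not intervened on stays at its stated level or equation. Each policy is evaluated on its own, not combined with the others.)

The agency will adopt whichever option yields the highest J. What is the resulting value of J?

294

Policy A (Z + 40):
  Z = 141 + 40 = 181
  V = 73
  J = 5 + 2·181 − 73 = 294
Policy B (V + 52):
  Z = 141
  V = 73 + 52 = 125
  J = 5 + 2·141 − 125 = 162
Policy C (V − 57):
  Z = 141
  V = 73 − 57 = 16
  J = 5 + 2·141 − 16 = 271
Comparing — Policy A: J=294, Policy B: J=162, Policy C: J=271. Highest is 294 (Policy A).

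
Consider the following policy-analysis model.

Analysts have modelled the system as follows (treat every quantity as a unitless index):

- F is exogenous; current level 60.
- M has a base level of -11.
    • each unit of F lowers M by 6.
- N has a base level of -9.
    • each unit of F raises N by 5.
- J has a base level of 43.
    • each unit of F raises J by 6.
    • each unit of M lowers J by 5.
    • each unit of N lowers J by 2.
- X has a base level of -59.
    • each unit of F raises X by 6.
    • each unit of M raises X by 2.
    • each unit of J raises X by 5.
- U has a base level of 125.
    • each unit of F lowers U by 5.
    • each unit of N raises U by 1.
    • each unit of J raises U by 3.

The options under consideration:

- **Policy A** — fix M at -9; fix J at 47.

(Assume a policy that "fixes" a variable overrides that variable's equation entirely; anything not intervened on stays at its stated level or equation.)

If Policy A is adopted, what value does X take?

Policy A (M := -9, J := 47):
  F = 60
  M = -9
  N = -9 + 5·60 = 291
  J = 47
  X = -59 + 6·60 + 2·(-9) + 5·47 = 518

518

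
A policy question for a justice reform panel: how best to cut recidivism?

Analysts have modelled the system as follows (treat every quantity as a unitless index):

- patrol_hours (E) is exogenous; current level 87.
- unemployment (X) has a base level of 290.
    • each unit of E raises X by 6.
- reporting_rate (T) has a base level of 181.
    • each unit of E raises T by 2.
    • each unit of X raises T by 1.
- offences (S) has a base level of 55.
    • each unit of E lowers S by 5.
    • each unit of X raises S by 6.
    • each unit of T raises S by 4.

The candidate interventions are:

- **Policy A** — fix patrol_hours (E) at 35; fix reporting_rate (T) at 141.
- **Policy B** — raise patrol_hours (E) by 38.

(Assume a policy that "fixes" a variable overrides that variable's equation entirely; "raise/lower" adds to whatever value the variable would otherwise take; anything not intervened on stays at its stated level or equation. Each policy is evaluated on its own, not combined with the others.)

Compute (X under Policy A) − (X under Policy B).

-540

Policy A (E := 35, T := 141):
  E = 35
  X = 290 + 6·35 = 500
Policy B (E + 38):
  E = 87 + 38 = 125
  X = 290 + 6·125 = 1040
X: 500 − 1040 = -540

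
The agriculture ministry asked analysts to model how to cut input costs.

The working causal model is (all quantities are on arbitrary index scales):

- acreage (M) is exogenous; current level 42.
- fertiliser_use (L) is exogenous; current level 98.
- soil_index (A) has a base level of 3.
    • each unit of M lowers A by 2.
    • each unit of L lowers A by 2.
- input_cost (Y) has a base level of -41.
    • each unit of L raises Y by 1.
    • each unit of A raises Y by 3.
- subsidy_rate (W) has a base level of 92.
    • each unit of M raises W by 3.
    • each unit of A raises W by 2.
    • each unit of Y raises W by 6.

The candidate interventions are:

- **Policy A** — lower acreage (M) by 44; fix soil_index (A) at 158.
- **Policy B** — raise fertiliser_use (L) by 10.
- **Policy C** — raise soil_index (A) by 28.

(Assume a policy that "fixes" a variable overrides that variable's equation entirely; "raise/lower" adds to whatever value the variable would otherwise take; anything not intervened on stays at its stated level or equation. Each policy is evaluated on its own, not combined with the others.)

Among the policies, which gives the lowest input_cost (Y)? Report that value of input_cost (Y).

-824

Policy A (M − 44, A := 158):
  M = 42 − 44 = -2
  L = 98
  A = 158
  Y = -41 + 98 + 3·158 = 531
Policy B (L + 10):
  M = 42
  L = 98 + 10 = 108
  A = 3 − 2·42 − 2·108 = -297
  Y = -41 + 108 + 3·(-297) = -824
Policy C (A + 28):
  M = 42
  L = 98
  A = 3 − 2·42 − 2·98 (+28 from intervention) = -249
  Y = -41 + 98 + 3·(-249) = -690
Comparing — Policy A: Y=531, Policy B: Y=-824, Policy C: Y=-690. Lowest is -824 (Policy B).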